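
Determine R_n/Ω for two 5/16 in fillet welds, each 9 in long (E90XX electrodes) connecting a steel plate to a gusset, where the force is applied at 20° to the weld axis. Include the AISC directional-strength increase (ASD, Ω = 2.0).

R_n/Ω ≈ 118 kip

E90XX → F_EXX = 90 ksi.
t_e = 0.707 × 0.3125 = 0.2209 in; A_we = 0.2209 × 18 = 3.977 in².
Directional factor: 1.0 + 0.5 sin^1.5(20°) = 1.1.
F_nw = 0.6 × 90 × 1.1 = 59.4 ksi.
R_n/Ω = (59.4 × 3.977) / 2.0 = 118.1 kip.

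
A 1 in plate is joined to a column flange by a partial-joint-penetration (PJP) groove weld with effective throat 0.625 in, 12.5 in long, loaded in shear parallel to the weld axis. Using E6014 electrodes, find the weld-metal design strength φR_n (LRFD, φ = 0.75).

E60XX → F_EXX = 60 ksi.
Effective throat (given) t_e = 0.625 in.
A_we = 0.625 × 12.5 = 7.812 in².
F_nw = 0.6 F_EXX = 36 ksi.
φR_n = 0.75 × 36 × 7.812 = 210.9 kips.

φR_n ≈ 211 kips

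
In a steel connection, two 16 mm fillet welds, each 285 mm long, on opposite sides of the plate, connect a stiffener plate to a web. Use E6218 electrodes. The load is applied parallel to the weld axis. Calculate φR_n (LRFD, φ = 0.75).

E62XX → F_EXX = 620 MPa.
Effective throat t_e = 0.707 × 16 = 11.31 mm.
Total length L = 570 mm; A_we = 11.31 × 570 = 6448 mm².
F_nw = 0.6 F_EXX = 0.6 × 620 = 372 MPa.
φR_n = 0.75 × 372 × 6448 × 10⁻³ = 1799 kN.

φR_n ≈ 1800 kN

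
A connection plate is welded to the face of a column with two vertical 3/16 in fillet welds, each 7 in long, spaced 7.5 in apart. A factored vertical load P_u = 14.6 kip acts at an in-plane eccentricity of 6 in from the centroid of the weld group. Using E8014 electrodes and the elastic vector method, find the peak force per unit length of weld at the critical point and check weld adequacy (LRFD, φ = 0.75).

E80XX → F_EXX = 80 ksi.
Total weld length L_w = 14 in. Treat welds as unit-width lines.
Polar moment about centroid: J = 2[d³/12 + d(b/2)²] = 2[7³/12 + 7×3.75²] = 254 in³.
Direct shear f_v = P/L_w = 14.6 / 14 = 1.043 kip/in (vertical).
Torsion M = P·e = 14.6 × 6 = 87.6 kip·in.
Critical point at (x, y) = (3.75, 3.5) from centroid. f_tx = M·y/J = 1.207 kip/in; f_ty = M·x/J = 1.293 kip/in.
Resultant f_max = √[f_tx² + (f_v + f_ty)²] = √[1.207² + (1.043 + 1.293)²] = 2.629 kip/in.
Capacity per unit length: φr_n = 0.75 × 0.6 × 80 × (0.707 × 0.1875) = 4.772 kip/in.
2.629 ≤ 4.772 → adequate.

f_max ≈ 2.63 kip/in; adequate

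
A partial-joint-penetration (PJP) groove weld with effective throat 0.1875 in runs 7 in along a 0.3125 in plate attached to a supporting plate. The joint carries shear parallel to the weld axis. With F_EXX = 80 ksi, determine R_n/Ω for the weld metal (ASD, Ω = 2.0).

R_n/Ω ≈ 31.5 kips

Effective throat (given) t_e = 0.1875 in.
A_we = 0.1875 × 7 = 1.312 in².
F_nw = 0.6 F_EXX = 48 ksi.
R_n/Ω = (48 × 1.312) / 2.0 = 31.5 kips.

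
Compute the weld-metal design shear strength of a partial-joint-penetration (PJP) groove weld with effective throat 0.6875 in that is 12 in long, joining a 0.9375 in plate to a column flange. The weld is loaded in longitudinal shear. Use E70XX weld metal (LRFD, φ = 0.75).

φR_n ≈ 260 kips

E70XX → F_EXX = 70 ksi.
Effective throat (given) t_e = 0.6875 in.
A_we = 0.6875 × 12 = 8.25 in².
F_nw = 0.6 F_EXX = 42 ksi.
φR_n = 0.75 × 42 × 8.25 = 259.9 kips.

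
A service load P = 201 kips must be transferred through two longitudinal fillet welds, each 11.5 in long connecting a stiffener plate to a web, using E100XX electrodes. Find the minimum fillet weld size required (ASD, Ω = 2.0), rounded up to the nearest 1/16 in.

E100XX → F_EXX = 100 ksi.
Total weld length L = 23 in.
Required throat t_e = P × Ω / (0.6 F_EXX × L) = 201 × 2.0 / (0.6 × 100 × 23) = 0.2913 in.
Required leg w = t_e / 0.707 = 0.412 in → use 7/16 in.

w = 7/16 in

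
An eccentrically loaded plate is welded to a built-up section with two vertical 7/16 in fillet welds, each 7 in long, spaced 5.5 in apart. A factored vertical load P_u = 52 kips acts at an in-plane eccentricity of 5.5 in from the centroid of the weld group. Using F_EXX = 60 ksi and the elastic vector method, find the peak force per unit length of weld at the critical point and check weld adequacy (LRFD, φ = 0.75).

Total weld length L_w = 14 in. Treat welds as unit-width lines.
Polar moment about centroid: J = 2[d³/12 + d(b/2)²] = 2[7³/12 + 7×2.75²] = 163 in³.
Direct shear f_v = P/L_w = 52 / 14 = 3.714 kip/in (vertical).
Torsion M = P·e = 52 × 5.5 = 286 kip·in.
Critical point at (x, y) = (2.75, 3.5) from centroid. f_tx = M·y/J = 6.14 kip/in; f_ty = M·x/J = 4.824 kip/in.
Resultant f_max = √[f_tx² + (f_v + f_ty)²] = √[6.14² + (3.714 + 4.824)²] = 10.52 kip/in.
Capacity per unit length: φr_n = 0.75 × 0.6 × 60 × (0.707 × 0.4375) = 8.351 kip/in.
10.52 > 8.351 → NOT adequate.

f_max ≈ 10.5 kip/in; NOT adequate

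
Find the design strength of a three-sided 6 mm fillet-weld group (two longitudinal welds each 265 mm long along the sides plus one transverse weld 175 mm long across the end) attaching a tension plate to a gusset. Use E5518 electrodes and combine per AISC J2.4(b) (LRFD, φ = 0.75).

φR_n ≈ 749 kN

E55XX → F_EXX = 550 MPa.
t_e = 0.707 × 6 = 4.242 mm.
R_nwl = 0.6 × 550 × 4.242 × 530 × 10⁻³ = 741.9 kN (longitudinal, 2 welds).
R_nwt = 0.6 × 550 × 4.242 × 175 × 10⁻³ = 245 kN (transverse, base value).
(i) R_nwl + R_nwt = 986.9 kN; (ii) 0.85 R_nwl + 1.5 R_nwt = 998.1 kN.
R_n = max = 998.1 kN [governs: (ii)]; φR_n = 748.6 kN.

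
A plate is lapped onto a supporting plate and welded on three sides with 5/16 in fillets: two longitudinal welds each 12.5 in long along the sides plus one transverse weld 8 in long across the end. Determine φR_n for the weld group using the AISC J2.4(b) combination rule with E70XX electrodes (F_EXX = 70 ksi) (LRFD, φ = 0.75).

φR_n ≈ 231 kips

t_e = 0.707 × 0.3125 = 0.2209 in.
R_nwl = 0.6 × 70 × 0.2209 × 25 = 232 kips (longitudinal, 2 welds).
R_nwt = 0.6 × 70 × 0.2209 × 8 = 74.23 kips (transverse, base value).
(i) R_nwl + R_nwt = 306.2 kips; (ii) 0.85 R_nwl + 1.5 R_nwt = 308.5 kips.
R_n = max = 308.5 kips [governs: (ii)]; φR_n = 231.4 kips.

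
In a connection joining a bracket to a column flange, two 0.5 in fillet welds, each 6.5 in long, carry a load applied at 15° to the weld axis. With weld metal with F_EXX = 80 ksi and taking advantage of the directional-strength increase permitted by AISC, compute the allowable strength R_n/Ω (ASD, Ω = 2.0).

t_e = 0.707 × 0.5 = 0.3535 in; A_we = 0.3535 × 13 = 4.595 in².
Directional factor: 1.0 + 0.5 sin^1.5(15°) = 1.066.
F_nw = 0.6 × 80 × 1.066 = 51.16 ksi.
R_n/Ω = (51.16 × 4.595) / 2.0 = 117.6 kip.

R_n/Ω ≈ 118 kip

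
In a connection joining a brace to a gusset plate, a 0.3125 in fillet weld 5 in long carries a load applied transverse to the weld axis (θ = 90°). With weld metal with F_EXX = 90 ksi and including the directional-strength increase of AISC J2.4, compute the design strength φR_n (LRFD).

t_e = 0.707 × 0.3125 = 0.2209 in; A_we = 0.2209 × 5 = 1.105 in².
Directional factor: 1.0 + 0.5 sin^1.5(90°) = 1.5.
F_nw = 0.6 × 90 × 1.5 = 81 ksi.
φR_n = 0.75 × 81 × 1.105 = 67.11 kips.

φR_n ≈ 67.1 kips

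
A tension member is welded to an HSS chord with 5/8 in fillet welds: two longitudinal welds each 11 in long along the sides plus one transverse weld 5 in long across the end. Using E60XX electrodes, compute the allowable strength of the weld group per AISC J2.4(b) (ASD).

R_n/Ω ≈ 215 kips

E60XX → F_EXX = 60 ksi.
t_e = 0.707 × 0.625 = 0.4419 in.
R_nwl = 0.6 × 60 × 0.4419 × 22 = 350 kips (longitudinal, 2 welds).
R_nwt = 0.6 × 60 × 0.4419 × 5 = 79.54 kips (transverse, base value).
(i) R_nwl + R_nwt = 429.5 kips; (ii) 0.85 R_nwl + 1.5 R_nwt = 416.8 kips.
R_n = max = 429.5 kips [governs: (i)]; R_n/Ω = 214.8 kips.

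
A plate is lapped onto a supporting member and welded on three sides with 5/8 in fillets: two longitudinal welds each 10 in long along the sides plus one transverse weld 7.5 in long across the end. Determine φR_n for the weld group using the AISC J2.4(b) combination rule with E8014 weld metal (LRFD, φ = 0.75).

φR_n ≈ 449 kips

E80XX → F_EXX = 80 ksi.
t_e = 0.707 × 0.625 = 0.4419 in.
R_nwl = 0.6 × 80 × 0.4419 × 20 = 424.2 kips (longitudinal, 2 welds).
R_nwt = 0.6 × 80 × 0.4419 × 7.5 = 159.1 kips (transverse, base value).
(i) R_nwl + R_nwt = 583.3 kips; (ii) 0.85 R_nwl + 1.5 R_nwt = 599.2 kips.
R_n = max = 599.2 kips [governs: (ii)]; φR_n = 449.4 kips.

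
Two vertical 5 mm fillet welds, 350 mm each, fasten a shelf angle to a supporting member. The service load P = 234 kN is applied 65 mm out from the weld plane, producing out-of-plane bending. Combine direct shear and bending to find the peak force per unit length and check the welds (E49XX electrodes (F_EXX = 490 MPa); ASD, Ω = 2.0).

f_max ≈ 500 N/mm; adequate

L_w = 2 × 350 = 700 mm; section modulus (unit throat) S = 2 × L²/6 = 40830 mm².
Direct shear f_v = P/L_w = 234×10³/700 = 334.3 N/mm.
Moment M = P × e = 234×10³ × 65 = 15210000 N·mm; bending f_b = M/S = 372.5 N/mm.
f_max = √(f_v² + f_b²) = √(334.3² + 372.5²) = 500.5 N/mm.
r_n/Ω = (1/2.0) × 0.6 × 490 × (0.707 × 5) = 519.6 N/mm → adequate.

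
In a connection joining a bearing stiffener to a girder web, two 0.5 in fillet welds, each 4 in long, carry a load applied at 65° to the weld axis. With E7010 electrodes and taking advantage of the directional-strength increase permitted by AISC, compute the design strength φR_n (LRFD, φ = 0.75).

φR_n ≈ 128 kips

E70XX → F_EXX = 70 ksi.
t_e = 0.707 × 0.5 = 0.3535 in; A_we = 0.3535 × 8 = 2.828 in².
Directional factor: 1.0 + 0.5 sin^1.5(65°) = 1.431.
F_nw = 0.6 × 70 × 1.431 = 60.12 ksi.
φR_n = 0.75 × 60.12 × 2.828 = 127.5 kips.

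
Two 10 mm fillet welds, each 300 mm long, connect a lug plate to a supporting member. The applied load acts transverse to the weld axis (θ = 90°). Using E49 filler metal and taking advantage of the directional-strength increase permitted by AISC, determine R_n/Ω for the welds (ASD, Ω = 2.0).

E49XX → F_EXX = 490 MPa.
t_e = 0.707 × 10 = 7.07 mm; A_we = 7.07 × 600 = 4242 mm².
Directional factor: 1.0 + 0.5 sin^1.5(90°) = 1.5.
F_nw = 0.6 × 490 × 1.5 = 441 MPa.
R_n/Ω = (441 × 4242) / 2.0 × 10⁻³ = 935.4 kN.

R_n/Ω ≈ 935 kN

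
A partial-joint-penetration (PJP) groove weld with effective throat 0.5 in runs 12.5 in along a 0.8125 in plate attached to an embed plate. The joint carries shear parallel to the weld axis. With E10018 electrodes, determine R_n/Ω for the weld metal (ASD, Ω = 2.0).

E100XX → F_EXX = 100 ksi.
Effective throat (given) t_e = 0.5 in.
A_we = 0.5 × 12.5 = 6.25 in².
F_nw = 0.6 F_EXX = 60 ksi.
R_n/Ω = (60 × 6.25) / 2.0 = 187.5 kips.

R_n/Ω ≈ 188 kips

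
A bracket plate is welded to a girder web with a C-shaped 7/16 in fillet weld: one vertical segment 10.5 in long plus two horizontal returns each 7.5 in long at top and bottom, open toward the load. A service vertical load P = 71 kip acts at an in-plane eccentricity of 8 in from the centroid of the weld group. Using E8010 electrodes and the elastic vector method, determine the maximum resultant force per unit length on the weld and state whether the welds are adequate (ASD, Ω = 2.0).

E80XX → F_EXX = 80 ksi.
Total weld length L_w = 25.5 in. Treat welds as unit-width lines.
Centroid: x̄ = 2×7.5×3.75 / 25.5 = 2.206 in from the vertical weld.
Polar moment about centroid: J = I_x + I_y = [10.5³/12 + 2×7.5×5.25²] + [10.5×2.206² + 2(7.5³/12 + 7.5×1.544²)] = 667.1 in³.
Direct shear f_v = P/L_w = 71 / 25.5 = 2.784 kip/in (vertical).
Torsion M = P·e = 71 × 8 = 568 kip·in.
Critical point at (x, y) = (5.294, 5.25) from centroid. f_tx = M·y/J = 4.47 kip/in; f_ty = M·x/J = 4.508 kip/in.
Resultant f_max = √[f_tx² + (f_v + f_ty)²] = √[4.47² + (2.784 + 4.508)²] = 8.553 kip/in.
Capacity per unit length: r_n/Ω = (1/2.0) × 0.6 × 80 × (0.707 × 0.4375) = 7.423 kip/in.
8.553 > 7.423 → NOT adequate.

f_max ≈ 8.55 kip/in; NOT adequate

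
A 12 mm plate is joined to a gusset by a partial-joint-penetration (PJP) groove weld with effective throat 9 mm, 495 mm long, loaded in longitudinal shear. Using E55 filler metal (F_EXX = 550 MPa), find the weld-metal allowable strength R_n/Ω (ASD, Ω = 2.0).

Effective throat (given) t_e = 9 mm.
A_we = 9 × 495 = 4455 mm².
F_nw = 0.6 F_EXX = 330 MPa.
R_n/Ω = (330 × 4455) / 2.0 × 10⁻³ = 735.1 kN.

R_n/Ω ≈ 735 kN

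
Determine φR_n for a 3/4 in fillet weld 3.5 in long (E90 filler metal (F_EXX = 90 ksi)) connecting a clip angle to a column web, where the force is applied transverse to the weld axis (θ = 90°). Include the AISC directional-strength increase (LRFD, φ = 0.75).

φR_n ≈ 113 kip

t_e = 0.707 × 0.75 = 0.5302 in; A_we = 0.5302 × 3.5 = 1.856 in².
Directional factor: 1.0 + 0.5 sin^1.5(90°) = 1.5.
F_nw = 0.6 × 90 × 1.5 = 81 ksi.
φR_n = 0.75 × 81 × 1.856 = 112.7 kip.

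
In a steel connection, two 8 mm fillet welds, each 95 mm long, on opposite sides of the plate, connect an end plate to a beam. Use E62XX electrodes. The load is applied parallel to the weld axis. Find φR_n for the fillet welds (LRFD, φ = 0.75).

E62XX → F_EXX = 620 MPa.
Effective throat t_e = 0.707 × 8 = 5.656 mm.
Total length L = 190 mm; A_we = 5.656 × 190 = 1075 mm².
F_nw = 0.6 F_EXX = 0.6 × 620 = 372 MPa.
φR_n = 0.75 × 372 × 1075 × 10⁻³ = 299.8 kN.

φR_n ≈ 300 kN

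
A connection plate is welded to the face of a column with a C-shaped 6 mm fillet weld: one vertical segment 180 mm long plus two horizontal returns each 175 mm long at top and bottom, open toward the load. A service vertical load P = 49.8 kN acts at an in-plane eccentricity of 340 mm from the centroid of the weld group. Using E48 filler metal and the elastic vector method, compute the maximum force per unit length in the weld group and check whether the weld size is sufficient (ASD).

E48XX → F_EXX = 480 MPa.
Total weld length L_w = 530 mm. Treat welds as unit-width lines.
Centroid: x̄ = 2×175×87.5 / 530 = 57.78 mm from the vertical weld.
Polar moment about centroid: J = I_x + I_y = [180³/12 + 2×175×90²] + [180×57.78² + 2(175³/12 + 175×29.72²)] = 5124000 mm³.
Direct shear f_v = P/L_w = 49.8×10³ / 530 = 93.96 N/mm (vertical).
Torsion M = P·e = 49.8×10³ × 340 = 16932000 N·mm.
Critical point at (x, y) = (117.2, 90) from centroid. f_tx = M·y/J = 297.4 N/mm; f_ty = M·x/J = 387.3 N/mm.
Resultant f_max = √[f_tx² + (f_v + f_ty)²] = √[297.4² + (93.96 + 387.3)²] = 565.7 N/mm.
Capacity per unit length: r_n/Ω = (1/2.0) × 0.6 × 480 × (0.707 × 6) = 610.8 N/mm.
565.7 ≤ 610.8 → adequate.

f_max ≈ 566 N/mm; adequate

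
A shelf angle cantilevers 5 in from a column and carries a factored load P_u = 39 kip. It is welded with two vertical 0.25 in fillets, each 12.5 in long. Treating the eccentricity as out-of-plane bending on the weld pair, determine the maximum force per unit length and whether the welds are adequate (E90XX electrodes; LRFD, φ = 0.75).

E90XX → F_EXX = 90 ksi.
L_w = 2 × 12.5 = 25 in; section modulus (unit throat) S = 2 × L²/6 = 52.08 in².
Direct shear f_v = P/L_w = 39/25 = 1.56 kip/in.
Moment M = P × e = 39 × 5 = 195 kip·in; bending f_b = M/S = 3.744 kip/in.
f_max = √(f_v² + f_b²) = √(1.56² + 3.744²) = 4.056 kip/in.
φr_n = 0.75 × 0.6 × 90 × (0.707 × 0.25) = 7.158 kip/in → adequate.

f_max ≈ 4.06 kip/in; adequate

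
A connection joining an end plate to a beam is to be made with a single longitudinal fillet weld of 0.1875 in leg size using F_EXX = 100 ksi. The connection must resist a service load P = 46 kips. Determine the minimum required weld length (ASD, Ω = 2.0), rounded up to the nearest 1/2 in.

Throat t_e = 0.707 × 0.1875 = 0.1326 in.
r_n/Ω = (0.6 × 100 × 0.1326) / 2.0 = 3.977 kip/in.
L_req = P / (r_n/Ω) = 46 / 3.977 = 11.57 in total.
Round up → use L = 12 in.

L = 12 in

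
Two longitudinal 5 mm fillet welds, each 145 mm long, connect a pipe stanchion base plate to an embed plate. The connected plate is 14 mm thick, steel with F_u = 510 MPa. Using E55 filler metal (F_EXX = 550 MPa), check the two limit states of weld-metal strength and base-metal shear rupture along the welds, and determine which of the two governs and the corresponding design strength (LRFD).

φR_n ≈ 254 kN (weld metal governs)

t_e = 0.707 × 5 = 3.535 mm; L = 290 mm.
Weld metal: φR_n = 0.75 × 0.6 × 550 × 3.535 × 290 × 10⁻³ = 253.7 kN.
Base metal (shear rupture): φR_n = 0.75 × 0.6 × 510 × 14 × 290 × 10⁻³ = 931.8 kN.
Governing: weld metal.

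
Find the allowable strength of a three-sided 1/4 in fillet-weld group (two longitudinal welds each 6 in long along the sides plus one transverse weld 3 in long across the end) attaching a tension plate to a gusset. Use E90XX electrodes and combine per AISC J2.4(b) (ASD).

R_n/Ω ≈ 71.6 kip

E90XX → F_EXX = 90 ksi.
t_e = 0.707 × 0.25 = 0.1767 in.
R_nwl = 0.6 × 90 × 0.1767 × 12 = 114.5 kip (longitudinal, 2 welds).
R_nwt = 0.6 × 90 × 0.1767 × 3 = 28.63 kip (transverse, base value).
(i) R_nwl + R_nwt = 143.2 kip; (ii) 0.85 R_nwl + 1.5 R_nwt = 140.3 kip.
R_n = max = 143.2 kip [governs: (i)]; R_n/Ω = 71.58 kip.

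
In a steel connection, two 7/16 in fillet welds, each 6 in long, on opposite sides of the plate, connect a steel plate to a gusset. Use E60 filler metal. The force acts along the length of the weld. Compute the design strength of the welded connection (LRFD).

φR_n ≈ 100 kips

E60XX → F_EXX = 60 ksi.
Effective throat t_e = 0.707 × 0.4375 = 0.3093 in.
Total length L = 12 in; A_we = 0.3093 × 12 = 3.712 in².
F_nw = 0.6 F_EXX = 0.6 × 60 = 36 ksi.
φR_n = 0.75 × 36 × 3.712 = 100.2 kips.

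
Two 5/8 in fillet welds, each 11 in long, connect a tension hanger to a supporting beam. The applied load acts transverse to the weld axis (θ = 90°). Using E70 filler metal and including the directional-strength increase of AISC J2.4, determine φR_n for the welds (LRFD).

E70XX → F_EXX = 70 ksi.
t_e = 0.707 × 0.625 = 0.4419 in; A_we = 0.4419 × 22 = 9.721 in².
Directional factor: 1.0 + 0.5 sin^1.5(90°) = 1.5.
F_nw = 0.6 × 70 × 1.5 = 63 ksi.
φR_n = 0.75 × 63 × 9.721 = 459.3 kip.

φR_n ≈ 459 kip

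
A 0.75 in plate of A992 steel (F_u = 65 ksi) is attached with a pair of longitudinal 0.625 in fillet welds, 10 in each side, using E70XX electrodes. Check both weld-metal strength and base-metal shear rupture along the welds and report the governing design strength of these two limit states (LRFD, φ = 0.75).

E70XX → F_EXX = 70 ksi.
t_e = 0.707 × 0.625 = 0.4419 in; L = 20 in.
Weld metal: φR_n = 0.75 × 0.6 × 70 × 0.4419 × 20 = 278.4 kip.
Base metal (shear rupture): φR_n = 0.75 × 0.6 × 65 × 0.75 × 20 = 438.8 kip.
Governing: weld metal.

φR_n ≈ 278 kip (weld metal governs)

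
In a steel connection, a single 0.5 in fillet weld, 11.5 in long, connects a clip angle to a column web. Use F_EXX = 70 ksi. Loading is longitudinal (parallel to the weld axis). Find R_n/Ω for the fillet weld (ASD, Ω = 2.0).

R_n/Ω ≈ 85.4 kips

Effective throat t_e = 0.707 × 0.5 = 0.3535 in.
Total length L = 11.5 in; A_we = 0.3535 × 11.5 = 4.065 in².
F_nw = 0.6 F_EXX = 0.6 × 70 = 42 ksi.
R_n = 42 × 4.065 = 170.7 kips; R_n/Ω = 170.7/2.0 = 85.37 kips.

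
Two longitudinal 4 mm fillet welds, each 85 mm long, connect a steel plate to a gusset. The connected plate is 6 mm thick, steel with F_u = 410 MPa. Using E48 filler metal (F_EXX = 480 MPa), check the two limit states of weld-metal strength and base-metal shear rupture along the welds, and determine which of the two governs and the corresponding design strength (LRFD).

t_e = 0.707 × 4 = 2.828 mm; L = 170 mm.
Weld metal: φR_n = 0.75 × 0.6 × 480 × 2.828 × 170 × 10⁻³ = 103.8 kN.
Base metal (shear rupture): φR_n = 0.75 × 0.6 × 410 × 6 × 170 × 10⁻³ = 188.2 kN.
Governing: weld metal.

φR_n ≈ 104 kN (weld metal governs)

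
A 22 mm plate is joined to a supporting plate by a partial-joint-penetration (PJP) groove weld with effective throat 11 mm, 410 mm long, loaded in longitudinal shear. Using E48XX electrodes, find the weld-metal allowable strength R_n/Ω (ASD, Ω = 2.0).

E48XX → F_EXX = 480 MPa.
Effective throat (given) t_e = 11 mm.
A_we = 11 × 410 = 4510 mm².
F_nw = 0.6 F_EXX = 288 MPa.
R_n/Ω = (288 × 4510) / 2.0 × 10⁻³ = 649.4 kN.

R_n/Ω ≈ 649 kN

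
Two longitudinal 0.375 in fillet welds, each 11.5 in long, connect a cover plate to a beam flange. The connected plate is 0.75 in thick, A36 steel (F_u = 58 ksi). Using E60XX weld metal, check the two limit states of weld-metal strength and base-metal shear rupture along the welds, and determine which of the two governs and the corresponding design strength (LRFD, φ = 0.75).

φR_n ≈ 165 kip (weld metal governs)

E60XX → F_EXX = 60 ksi.
t_e = 0.707 × 0.375 = 0.2651 in; L = 23 in.
Weld metal: φR_n = 0.75 × 0.6 × 60 × 0.2651 × 23 = 164.6 kip.
Base metal (shear rupture): φR_n = 0.75 × 0.6 × 58 × 0.75 × 23 = 450.2 kip.
Governing: weld metal.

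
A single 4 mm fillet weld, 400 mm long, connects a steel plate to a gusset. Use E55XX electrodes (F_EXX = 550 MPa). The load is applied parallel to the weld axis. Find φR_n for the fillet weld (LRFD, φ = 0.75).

φR_n ≈ 280 kN

Effective throat t_e = 0.707 × 4 = 2.828 mm.
Total length L = 400 mm; A_we = 2.828 × 400 = 1131 mm².
F_nw = 0.6 F_EXX = 0.6 × 550 = 330 MPa.
φR_n = 0.75 × 330 × 1131 × 10⁻³ = 280 kN.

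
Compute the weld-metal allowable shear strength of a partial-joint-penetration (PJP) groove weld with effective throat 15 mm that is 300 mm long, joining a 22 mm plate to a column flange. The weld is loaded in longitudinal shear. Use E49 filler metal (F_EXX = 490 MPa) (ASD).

R_n/Ω ≈ 662 kN

Effective throat (given) t_e = 15 mm.
A_we = 15 × 300 = 4500 mm².
F_nw = 0.6 F_EXX = 294 MPa.
R_n/Ω = (294 × 4500) / 2.0 × 10⁻³ = 661.5 kN.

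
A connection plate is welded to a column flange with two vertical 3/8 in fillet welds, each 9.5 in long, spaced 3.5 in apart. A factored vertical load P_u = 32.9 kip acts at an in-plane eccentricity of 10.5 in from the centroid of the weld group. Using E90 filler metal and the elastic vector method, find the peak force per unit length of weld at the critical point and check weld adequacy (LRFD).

f_max ≈ 9.44 kip/in; adequate

E90XX → F_EXX = 90 ksi.
Total weld length L_w = 19 in. Treat welds as unit-width lines.
Polar moment about centroid: J = 2[d³/12 + d(b/2)²] = 2[9.5³/12 + 9.5×1.75²] = 201.1 in³.
Direct shear f_v = P/L_w = 32.9 / 19 = 1.732 kip/in (vertical).
Torsion M = P·e = 32.9 × 10.5 = 345.45 kip·in.
Critical point at (x, y) = (1.75, 4.75) from centroid. f_tx = M·y/J = 8.16 kip/in; f_ty = M·x/J = 3.006 kip/in.
Resultant f_max = √[f_tx² + (f_v + f_ty)²] = √[8.16² + (1.732 + 3.006)²] = 9.436 kip/in.
Capacity per unit length: φr_n = 0.75 × 0.6 × 90 × (0.707 × 0.375) = 10.74 kip/in.
9.436 ≤ 10.74 → adequate.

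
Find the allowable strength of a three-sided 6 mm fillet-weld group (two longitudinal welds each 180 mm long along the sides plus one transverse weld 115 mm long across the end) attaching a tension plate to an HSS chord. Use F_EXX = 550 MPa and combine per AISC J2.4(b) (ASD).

t_e = 0.707 × 6 = 4.242 mm.
R_nwl = 0.6 × 550 × 4.242 × 360 × 10⁻³ = 503.9 kN (longitudinal, 2 welds).
R_nwt = 0.6 × 550 × 4.242 × 115 × 10⁻³ = 161 kN (transverse, base value).
(i) R_nwl + R_nwt = 664.9 kN; (ii) 0.85 R_nwl + 1.5 R_nwt = 669.8 kN.
R_n = max = 669.8 kN [governs: (ii)]; R_n/Ω = 334.9 kN.

R_n/Ω ≈ 335 kN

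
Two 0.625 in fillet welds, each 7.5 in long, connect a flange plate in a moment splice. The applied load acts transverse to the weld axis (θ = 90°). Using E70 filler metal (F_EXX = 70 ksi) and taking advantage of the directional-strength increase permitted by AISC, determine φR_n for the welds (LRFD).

t_e = 0.707 × 0.625 = 0.4419 in; A_we = 0.4419 × 15 = 6.628 in².
Directional factor: 1.0 + 0.5 sin^1.5(90°) = 1.5.
F_nw = 0.6 × 70 × 1.5 = 63 ksi.
φR_n = 0.75 × 63 × 6.628 = 313.2 kip.

φR_n ≈ 313 kip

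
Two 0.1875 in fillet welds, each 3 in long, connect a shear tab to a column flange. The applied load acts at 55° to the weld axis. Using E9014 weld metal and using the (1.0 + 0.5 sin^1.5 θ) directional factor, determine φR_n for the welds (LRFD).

φR_n ≈ 44.2 kips

E90XX → F_EXX = 90 ksi.
t_e = 0.707 × 0.1875 = 0.1326 in; A_we = 0.1326 × 6 = 0.7954 in².
Directional factor: 1.0 + 0.5 sin^1.5(55°) = 1.371.
F_nw = 0.6 × 90 × 1.371 = 74.02 ksi.
φR_n = 0.75 × 74.02 × 0.7954 = 44.15 kips.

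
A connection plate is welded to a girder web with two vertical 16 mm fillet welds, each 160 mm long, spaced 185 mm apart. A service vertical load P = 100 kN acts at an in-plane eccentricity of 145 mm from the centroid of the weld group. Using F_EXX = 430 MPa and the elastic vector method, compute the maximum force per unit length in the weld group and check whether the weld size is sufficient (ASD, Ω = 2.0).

f_max ≈ 782 N/mm; adequate

Total weld length L_w = 320 mm. Treat welds as unit-width lines.
Polar moment about centroid: J = 2[d³/12 + d(b/2)²] = 2[160³/12 + 160×92.5²] = 3421000 mm³.
Direct shear f_v = P/L_w = 100×10³ / 320 = 312.5 N/mm (vertical).
Torsion M = P·e = 100×10³ × 145 = 14500000 N·mm.
Critical point at (x, y) = (92.5, 80) from centroid. f_tx = M·y/J = 339.1 N/mm; f_ty = M·x/J = 392.1 N/mm.
Resultant f_max = √[f_tx² + (f_v + f_ty)²] = √[339.1² + (312.5 + 392.1)²] = 782 N/mm.
Capacity per unit length: r_n/Ω = (1/2.0) × 0.6 × 430 × (0.707 × 16) = 1459 N/mm.
782 ≤ 1459 → adequate.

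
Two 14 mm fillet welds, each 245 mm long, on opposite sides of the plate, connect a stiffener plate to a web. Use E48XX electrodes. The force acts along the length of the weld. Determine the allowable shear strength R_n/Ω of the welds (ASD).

R_n/Ω ≈ 698 kN

E48XX → F_EXX = 480 MPa.
Effective throat t_e = 0.707 × 14 = 9.898 mm.
Total length L = 490 mm; A_we = 9.898 × 490 = 4850 mm².
F_nw = 0.6 F_EXX = 0.6 × 480 = 288 MPa.
R_n = 288 × 4850 × 10⁻³ = 1397 kN; R_n/Ω = 1397/2.0 = 698.4 kN.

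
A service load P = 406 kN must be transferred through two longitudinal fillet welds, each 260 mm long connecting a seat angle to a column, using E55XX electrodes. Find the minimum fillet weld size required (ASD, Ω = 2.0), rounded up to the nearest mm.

E55XX → F_EXX = 550 MPa.
Total weld length L = 520 mm.
Required throat t_e = P × Ω / (0.6 F_EXX × L) = 406 × 2.0 / (0.6 × 550 × 520 × 10⁻³) = 4.732 mm.
Required leg w = t_e / 0.707 = 6.693 mm → use 7 mm.

w = 7 mm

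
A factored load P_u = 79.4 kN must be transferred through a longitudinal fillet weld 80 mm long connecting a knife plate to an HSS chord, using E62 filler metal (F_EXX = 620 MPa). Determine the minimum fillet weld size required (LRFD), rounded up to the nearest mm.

w = 6 mm

Total weld length L = 80 mm.
Required throat t_e = P_u / (φ × 0.6 F_EXX × L) = 79.4 / (0.75 × 0.6 × 620 × 80 × 10⁻³) = 3.557 mm.
Required leg w = t_e / 0.707 = 5.032 mm → use 6 mm.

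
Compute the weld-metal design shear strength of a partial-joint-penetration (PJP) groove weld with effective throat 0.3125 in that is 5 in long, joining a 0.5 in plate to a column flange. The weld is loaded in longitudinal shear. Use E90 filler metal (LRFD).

φR_n ≈ 63.3 kip

E90XX → F_EXX = 90 ksi.
Effective throat (given) t_e = 0.3125 in.
A_we = 0.3125 × 5 = 1.562 in².
F_nw = 0.6 F_EXX = 54 ksi.
φR_n = 0.75 × 54 × 1.562 = 63.28 kip.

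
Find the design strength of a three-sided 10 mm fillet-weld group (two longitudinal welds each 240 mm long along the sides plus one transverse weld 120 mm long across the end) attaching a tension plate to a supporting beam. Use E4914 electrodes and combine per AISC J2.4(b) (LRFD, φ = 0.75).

φR_n ≈ 935 kN

E49XX → F_EXX = 490 MPa.
t_e = 0.707 × 10 = 7.07 mm.
R_nwl = 0.6 × 490 × 7.07 × 480 × 10⁻³ = 997.7 kN (longitudinal, 2 welds).
R_nwt = 0.6 × 490 × 7.07 × 120 × 10⁻³ = 249.4 kN (transverse, base value).
(i) R_nwl + R_nwt = 1247 kN; (ii) 0.85 R_nwl + 1.5 R_nwt = 1222 kN.
R_n = max = 1247 kN [governs: (i)]; φR_n = 935.4 kN.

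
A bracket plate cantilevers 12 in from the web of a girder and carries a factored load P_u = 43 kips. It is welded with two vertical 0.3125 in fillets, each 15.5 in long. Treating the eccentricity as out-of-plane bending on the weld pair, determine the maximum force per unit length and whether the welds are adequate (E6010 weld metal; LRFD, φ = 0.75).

f_max ≈ 6.59 kip/in; NOT adequate

E60XX → F_EXX = 60 ksi.
L_w = 2 × 15.5 = 31 in; section modulus (unit throat) S = 2 × L²/6 = 80.08 in².
Direct shear f_v = P/L_w = 43/31 = 1.387 kip/in.
Moment M = P × e = 43 × 12 = 516 kip·in; bending f_b = M/S = 6.443 kip/in.
f_max = √(f_v² + f_b²) = √(1.387² + 6.443²) = 6.591 kip/in.
φr_n = 0.75 × 0.6 × 60 × (0.707 × 0.3125) = 5.965 kip/in → NOT adequate.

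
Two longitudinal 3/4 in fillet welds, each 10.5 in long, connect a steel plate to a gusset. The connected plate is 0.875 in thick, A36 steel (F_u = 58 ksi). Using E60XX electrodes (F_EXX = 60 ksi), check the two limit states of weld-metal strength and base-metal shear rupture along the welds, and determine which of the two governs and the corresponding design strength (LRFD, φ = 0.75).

t_e = 0.707 × 0.75 = 0.5302 in; L = 21 in.
Weld metal: φR_n = 0.75 × 0.6 × 60 × 0.5302 × 21 = 300.7 kip.
Base metal (shear rupture): φR_n = 0.75 × 0.6 × 58 × 0.875 × 21 = 479.6 kip.
Governing: weld metal.

φR_n ≈ 301 kip (weld metal governs)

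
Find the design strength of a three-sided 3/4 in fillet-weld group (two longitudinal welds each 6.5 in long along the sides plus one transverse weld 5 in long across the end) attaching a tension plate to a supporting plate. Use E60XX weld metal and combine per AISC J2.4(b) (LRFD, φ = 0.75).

φR_n ≈ 266 kips

E60XX → F_EXX = 60 ksi.
t_e = 0.707 × 0.75 = 0.5302 in.
R_nwl = 0.6 × 60 × 0.5302 × 13 = 248.2 kips (longitudinal, 2 welds).
R_nwt = 0.6 × 60 × 0.5302 × 5 = 95.44 kips (transverse, base value).
(i) R_nwl + R_nwt = 343.6 kips; (ii) 0.85 R_nwl + 1.5 R_nwt = 354.1 kips.
R_n = max = 354.1 kips [governs: (ii)]; φR_n = 265.6 kips.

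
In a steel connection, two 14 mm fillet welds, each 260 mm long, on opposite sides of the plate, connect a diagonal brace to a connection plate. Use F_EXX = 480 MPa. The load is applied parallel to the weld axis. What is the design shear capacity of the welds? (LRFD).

φR_n ≈ 1110 kN

Effective throat t_e = 0.707 × 14 = 9.898 mm.
Total length L = 520 mm; A_we = 9.898 × 520 = 5147 mm².
F_nw = 0.6 F_EXX = 0.6 × 480 = 288 MPa.
φR_n = 0.75 × 288 × 5147 × 10⁻³ = 1112 kN.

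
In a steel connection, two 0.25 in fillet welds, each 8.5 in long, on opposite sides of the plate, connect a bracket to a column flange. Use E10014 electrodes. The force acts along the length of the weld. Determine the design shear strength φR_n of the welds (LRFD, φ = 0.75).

φR_n ≈ 135 kips

E100XX → F_EXX = 100 ksi.
Effective throat t_e = 0.707 × 0.25 = 0.1767 in.
Total length L = 17 in; A_we = 0.1767 × 17 = 3.005 in².
F_nw = 0.6 F_EXX = 0.6 × 100 = 60 ksi.
φR_n = 0.75 × 60 × 3.005 = 135.2 kips.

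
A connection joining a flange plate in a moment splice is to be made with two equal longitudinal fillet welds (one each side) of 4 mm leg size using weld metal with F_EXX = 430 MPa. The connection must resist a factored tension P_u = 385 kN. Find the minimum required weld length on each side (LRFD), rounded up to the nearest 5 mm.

L = 355 mm on each side

Throat t_e = 0.707 × 4 = 2.828 mm.
φr_n = 0.75 × 0.6 × 430 × 2.828 × 10⁻³ = 0.5472 kN/mm.
L_req = P_u / φr_n = 385 / 0.5472 = 703.6 mm total.
Per side: 703.6 / 2 = 351.8 mm.
Round up → use L = 355 mm on each side.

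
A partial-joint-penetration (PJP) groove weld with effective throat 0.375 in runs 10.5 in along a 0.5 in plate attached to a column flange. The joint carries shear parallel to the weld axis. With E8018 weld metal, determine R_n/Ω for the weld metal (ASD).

R_n/Ω ≈ 94.5 kips

E80XX → F_EXX = 80 ksi.
Effective throat (given) t_e = 0.375 in.
A_we = 0.375 × 10.5 = 3.938 in².
F_nw = 0.6 F_EXX = 48 ksi.
R_n/Ω = (48 × 3.938) / 2.0 = 94.5 kips.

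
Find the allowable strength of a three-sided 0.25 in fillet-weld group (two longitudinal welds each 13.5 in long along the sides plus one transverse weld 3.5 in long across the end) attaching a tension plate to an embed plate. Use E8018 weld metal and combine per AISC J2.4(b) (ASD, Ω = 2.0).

E80XX → F_EXX = 80 ksi.
t_e = 0.707 × 0.25 = 0.1767 in.
R_nwl = 0.6 × 80 × 0.1767 × 27 = 229.1 kip (longitudinal, 2 welds).
R_nwt = 0.6 × 80 × 0.1767 × 3.5 = 29.69 kip (transverse, base value).
(i) R_nwl + R_nwt = 258.8 kip; (ii) 0.85 R_nwl + 1.5 R_nwt = 239.2 kip.
R_n = max = 258.8 kip [governs: (i)]; R_n/Ω = 129.4 kip.

R_n/Ω ≈ 129 kip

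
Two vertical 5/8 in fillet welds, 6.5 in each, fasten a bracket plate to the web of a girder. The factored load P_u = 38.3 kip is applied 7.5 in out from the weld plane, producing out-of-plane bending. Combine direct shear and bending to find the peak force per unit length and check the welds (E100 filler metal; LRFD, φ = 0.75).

E100XX → F_EXX = 100 ksi.
L_w = 2 × 6.5 = 13 in; section modulus (unit throat) S = 2 × L²/6 = 14.08 in².
Direct shear f_v = P/L_w = 38.3/13 = 2.946 kip/in.
Moment M = P × e = 38.3 × 7.5 = 287.25 kip·in; bending f_b = M/S = 20.4 kip/in.
f_max = √(f_v² + f_b²) = √(2.946² + 20.4²) = 20.61 kip/in.
φr_n = 0.75 × 0.6 × 100 × (0.707 × 0.625) = 19.88 kip/in → NOT adequate.

f_max ≈ 20.6 kip/in; NOT adequate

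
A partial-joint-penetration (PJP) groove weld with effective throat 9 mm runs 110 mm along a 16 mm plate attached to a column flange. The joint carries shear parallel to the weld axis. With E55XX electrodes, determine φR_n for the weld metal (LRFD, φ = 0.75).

E55XX → F_EXX = 550 MPa.
Effective throat (given) t_e = 9 mm.
A_we = 9 × 110 = 990 mm².
F_nw = 0.6 F_EXX = 330 MPa.
φR_n = 0.75 × 330 × 990 × 10⁻³ = 245 kN.

φR_n ≈ 245 kN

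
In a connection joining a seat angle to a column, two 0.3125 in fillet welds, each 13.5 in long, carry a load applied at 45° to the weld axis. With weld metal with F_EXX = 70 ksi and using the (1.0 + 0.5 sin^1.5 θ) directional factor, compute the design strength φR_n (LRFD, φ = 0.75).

t_e = 0.707 × 0.3125 = 0.2209 in; A_we = 0.2209 × 27 = 5.965 in².
Directional factor: 1.0 + 0.5 sin^1.5(45°) = 1.297.
F_nw = 0.6 × 70 × 1.297 = 54.49 ksi.
φR_n = 0.75 × 54.49 × 5.965 = 243.8 kips.

φR_n ≈ 244 kips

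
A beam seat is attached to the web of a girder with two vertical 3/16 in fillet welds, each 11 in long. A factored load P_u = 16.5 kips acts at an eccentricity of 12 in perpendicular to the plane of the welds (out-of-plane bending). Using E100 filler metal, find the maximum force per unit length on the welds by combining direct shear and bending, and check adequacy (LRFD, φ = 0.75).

E100XX → F_EXX = 100 ksi.
L_w = 2 × 11 = 22 in; section modulus (unit throat) S = 2 × L²/6 = 40.33 in².
Direct shear f_v = P/L_w = 16.5/22 = 0.75 kip/in.
Moment M = P × e = 16.5 × 12 = 198 kip·in; bending f_b = M/S = 4.909 kip/in.
f_max = √(f_v² + f_b²) = √(0.75² + 4.909²) = 4.966 kip/in.
φr_n = 0.75 × 0.6 × 100 × (0.707 × 0.1875) = 5.965 kip/in → adequate.

f_max ≈ 4.97 kip/in; adequate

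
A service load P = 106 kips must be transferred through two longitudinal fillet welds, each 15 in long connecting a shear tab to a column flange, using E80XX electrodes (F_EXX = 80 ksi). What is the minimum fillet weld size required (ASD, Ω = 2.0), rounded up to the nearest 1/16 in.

w = 1/4 in

Total weld length L = 30 in.
Required throat t_e = P × Ω / (0.6 F_EXX × L) = 106 × 2.0 / (0.6 × 80 × 30) = 0.1472 in.
Required leg w = t_e / 0.707 = 0.2082 in → use 1/4 in.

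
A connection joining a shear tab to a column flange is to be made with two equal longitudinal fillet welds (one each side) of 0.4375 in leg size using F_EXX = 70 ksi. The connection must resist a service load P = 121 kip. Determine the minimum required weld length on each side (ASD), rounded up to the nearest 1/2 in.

Throat t_e = 0.707 × 0.4375 = 0.3093 in.
r_n/Ω = (0.6 × 70 × 0.3093) / 2.0 = 6.496 kip/in.
L_req = P / (r_n/Ω) = 121 / 6.496 = 18.63 in total.
Per side: 18.63 / 2 = 9.314 in.
Round up → use L = 9.5 in on each side.

L = 9.5 in on each side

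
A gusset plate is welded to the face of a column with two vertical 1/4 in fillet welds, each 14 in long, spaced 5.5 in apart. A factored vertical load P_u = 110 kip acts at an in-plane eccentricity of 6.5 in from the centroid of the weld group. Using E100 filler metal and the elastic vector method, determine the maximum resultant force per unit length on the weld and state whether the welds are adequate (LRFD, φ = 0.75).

E100XX → F_EXX = 100 ksi.
Total weld length L_w = 28 in. Treat welds as unit-width lines.
Polar moment about centroid: J = 2[d³/12 + d(b/2)²] = 2[14³/12 + 14×2.75²] = 669.1 in³.
Direct shear f_v = P/L_w = 110 / 28 = 3.929 kip/in (vertical).
Torsion M = P·e = 110 × 6.5 = 715 kip·in.
Critical point at (x, y) = (2.75, 7) from centroid. f_tx = M·y/J = 7.48 kip/in; f_ty = M·x/J = 2.939 kip/in.
Resultant f_max = √[f_tx² + (f_v + f_ty)²] = √[7.48² + (3.929 + 2.939)²] = 10.15 kip/in.
Capacity per unit length: φr_n = 0.75 × 0.6 × 100 × (0.707 × 0.25) = 7.954 kip/in.
10.15 > 7.954 → NOT adequate.

f_max ≈ 10.2 kip/in; NOT adequate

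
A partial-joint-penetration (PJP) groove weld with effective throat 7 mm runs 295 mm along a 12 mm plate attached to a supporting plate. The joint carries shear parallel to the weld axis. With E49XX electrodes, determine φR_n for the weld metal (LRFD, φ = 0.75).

φR_n ≈ 455 kN

E49XX → F_EXX = 490 MPa.
Effective throat (given) t_e = 7 mm.
A_we = 7 × 295 = 2065 mm².
F_nw = 0.6 F_EXX = 294 MPa.
φR_n = 0.75 × 294 × 2065 × 10⁻³ = 455.3 kN.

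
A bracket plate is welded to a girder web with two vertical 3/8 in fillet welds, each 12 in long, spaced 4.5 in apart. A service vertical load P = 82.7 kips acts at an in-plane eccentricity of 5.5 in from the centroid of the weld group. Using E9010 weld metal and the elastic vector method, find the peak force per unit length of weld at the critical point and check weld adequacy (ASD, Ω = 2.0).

E90XX → F_EXX = 90 ksi.
Total weld length L_w = 24 in. Treat welds as unit-width lines.
Polar moment about centroid: J = 2[d³/12 + d(b/2)²] = 2[12³/12 + 12×2.25²] = 409.5 in³.
Direct shear f_v = P/L_w = 82.7 / 24 = 3.446 kip/in (vertical).
Torsion M = P·e = 82.7 × 5.5 = 454.85 kip·in.
Critical point at (x, y) = (2.25, 6) from centroid. f_tx = M·y/J = 6.664 kip/in; f_ty = M·x/J = 2.499 kip/in.
Resultant f_max = √[f_tx² + (f_v + f_ty)²] = √[6.664² + (3.446 + 2.499)²] = 8.931 kip/in.
Capacity per unit length: r_n/Ω = (1/2.0) × 0.6 × 90 × (0.707 × 0.375) = 7.158 kip/in.
8.931 > 7.158 → NOT adequate.

f_max ≈ 8.93 kip/in; NOT adequate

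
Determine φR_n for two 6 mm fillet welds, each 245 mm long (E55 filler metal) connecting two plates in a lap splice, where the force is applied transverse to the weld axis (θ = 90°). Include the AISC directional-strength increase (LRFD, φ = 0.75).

E55XX → F_EXX = 550 MPa.
t_e = 0.707 × 6 = 4.242 mm; A_we = 4.242 × 490 = 2079 mm².
Directional factor: 1.0 + 0.5 sin^1.5(90°) = 1.5.
F_nw = 0.6 × 550 × 1.5 = 495 MPa.
φR_n = 0.75 × 495 × 2079 × 10⁻³ = 771.7 kN.

φR_n ≈ 772 kN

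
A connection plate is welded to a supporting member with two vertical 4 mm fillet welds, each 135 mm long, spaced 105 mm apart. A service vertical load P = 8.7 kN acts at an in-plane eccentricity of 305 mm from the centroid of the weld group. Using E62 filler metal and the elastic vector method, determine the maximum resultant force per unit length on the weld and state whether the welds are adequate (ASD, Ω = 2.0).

E62XX → F_EXX = 620 MPa.
Total weld length L_w = 270 mm. Treat welds as unit-width lines.
Polar moment about centroid: J = 2[d³/12 + d(b/2)²] = 2[135³/12 + 135×52.5²] = 1154000 mm³.
Direct shear f_v = P/L_w = 8.7×10³ / 270 = 32.22 N/mm (vertical).
Torsion M = P·e = 8.7×10³ × 305 = 2653500 N·mm.
Critical point at (x, y) = (52.5, 67.5) from centroid. f_tx = M·y/J = 155.2 N/mm; f_ty = M·x/J = 120.7 N/mm.
Resultant f_max = √[f_tx² + (f_v + f_ty)²] = √[155.2² + (32.22 + 120.7)²] = 217.9 N/mm.
Capacity per unit length: r_n/Ω = (1/2.0) × 0.6 × 620 × (0.707 × 4) = 526 N/mm.
217.9 ≤ 526 → adequate.

f_max ≈ 218 N/mm; adequate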